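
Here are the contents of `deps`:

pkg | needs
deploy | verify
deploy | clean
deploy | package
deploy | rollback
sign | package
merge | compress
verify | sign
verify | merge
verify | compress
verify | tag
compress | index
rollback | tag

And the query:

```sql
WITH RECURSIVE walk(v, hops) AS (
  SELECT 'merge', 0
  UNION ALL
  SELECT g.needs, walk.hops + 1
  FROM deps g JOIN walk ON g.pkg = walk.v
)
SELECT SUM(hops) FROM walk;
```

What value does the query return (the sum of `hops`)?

Base: (merge, hops=0).
Iteration 1: edges from {merge} -> (compress, hops=1).
Iteration 2: edges from {compress} -> (index, hops=2).
Iteration 3: no outgoing edges from {index}; recursion stops.
SUM(hops) = 0 + 1 + 2 = 3.

3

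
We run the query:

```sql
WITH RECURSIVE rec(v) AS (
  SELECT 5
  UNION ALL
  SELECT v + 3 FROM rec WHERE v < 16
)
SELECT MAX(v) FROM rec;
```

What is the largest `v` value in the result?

17

Base: v=5.
Iteration 1: 5 < 16 holds -> v = 5 + 3 = 8.
Iteration 2: 8 < 16 holds -> v = 8 + 3 = 11.
Iteration 3: 11 < 16 holds -> v = 11 + 3 = 14.
Iteration 4: 14 < 16 holds -> v = 14 + 3 = 17.
Iteration 5: 17 < 16 fails; recursion stops.
v values: 5, 8, 11, 14, 17; the maximum is 17.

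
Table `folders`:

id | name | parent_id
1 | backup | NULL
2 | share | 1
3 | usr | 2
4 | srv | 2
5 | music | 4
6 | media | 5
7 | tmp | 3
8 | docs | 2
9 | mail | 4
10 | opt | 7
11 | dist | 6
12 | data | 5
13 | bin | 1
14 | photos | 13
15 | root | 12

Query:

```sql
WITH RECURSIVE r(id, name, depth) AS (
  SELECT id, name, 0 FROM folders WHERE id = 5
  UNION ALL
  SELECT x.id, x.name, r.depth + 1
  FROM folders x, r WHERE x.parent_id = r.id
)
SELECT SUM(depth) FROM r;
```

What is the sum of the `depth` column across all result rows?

6

Base: id=5 (music) at depth 0.
Iteration 1: rows with parent_id in {5} -> media (id 6, depth 1), data (id 12, depth 1).
Iteration 2: rows with parent_id in {6,12} -> dist (id 11, depth 2), root (id 15, depth 2).
Iteration 3: no rows with parent_id in {11,15}; recursion stops.
SUM(depth) = 0 + 1 + 1 + 2 + 2 = 6.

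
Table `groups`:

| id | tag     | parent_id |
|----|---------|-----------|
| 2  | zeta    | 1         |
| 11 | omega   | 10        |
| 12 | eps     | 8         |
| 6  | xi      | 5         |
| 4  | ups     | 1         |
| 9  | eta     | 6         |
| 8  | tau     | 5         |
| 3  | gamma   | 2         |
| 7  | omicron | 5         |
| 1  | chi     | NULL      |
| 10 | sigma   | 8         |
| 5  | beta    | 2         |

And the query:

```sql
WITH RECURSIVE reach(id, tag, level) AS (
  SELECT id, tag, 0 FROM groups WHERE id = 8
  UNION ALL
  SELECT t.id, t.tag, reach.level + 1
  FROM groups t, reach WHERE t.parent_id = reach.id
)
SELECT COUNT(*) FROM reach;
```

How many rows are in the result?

4

Base: id=8 (tau) at level 0.
Iteration 1: rows with parent_id in {8} -> sigma (id 10, level 1), eps (id 12, level 1).
Iteration 2: rows with parent_id in {10,12} -> omega (id 11, level 2).
Iteration 3: no rows with parent_id in {11}; recursion stops.
Total rows emitted: 4.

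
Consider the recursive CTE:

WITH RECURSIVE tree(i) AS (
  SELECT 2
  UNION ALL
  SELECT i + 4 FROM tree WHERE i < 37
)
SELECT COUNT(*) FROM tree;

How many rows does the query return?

Base: i=2.
Iteration 1: 2 < 37 holds -> i = 2 + 4 = 6.
Iteration 2: 6 < 37 holds -> i = 6 + 4 = 10.
Iteration 3: 10 < 37 holds -> i = 10 + 4 = 14.
Iteration 4: 14 < 37 holds -> i = 14 + 4 = 18.
Iteration 5: 18 < 37 holds -> i = 18 + 4 = 22.
Iteration 6: 22 < 37 holds -> i = 22 + 4 = 26.
Iteration 7: 26 < 37 holds -> i = 26 + 4 = 30.
Iteration 8: 30 < 37 holds -> i = 30 + 4 = 34.
Iteration 9: 34 < 37 holds -> i = 34 + 4 = 38.
Iteration 10: 38 < 37 fails; recursion stops.
Total rows emitted: 10.

10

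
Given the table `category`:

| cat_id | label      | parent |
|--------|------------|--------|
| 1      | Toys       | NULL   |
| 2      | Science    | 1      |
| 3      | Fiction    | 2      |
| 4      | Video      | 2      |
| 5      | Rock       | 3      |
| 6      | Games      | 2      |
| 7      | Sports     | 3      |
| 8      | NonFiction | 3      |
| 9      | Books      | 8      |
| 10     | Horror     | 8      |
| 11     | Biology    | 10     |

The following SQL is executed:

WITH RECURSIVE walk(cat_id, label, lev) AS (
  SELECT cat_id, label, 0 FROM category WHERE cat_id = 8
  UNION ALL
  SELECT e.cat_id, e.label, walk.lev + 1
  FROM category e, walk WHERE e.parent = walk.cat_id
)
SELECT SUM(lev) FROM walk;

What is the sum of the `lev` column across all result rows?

Base: cat_id=8 (NonFiction) at lev 0.
Iteration 1: rows with parent in {8} -> Books (id 9, lev 1), Horror (id 10, lev 1).
Iteration 2: rows with parent in {9,10} -> Biology (id 11, lev 2).
Iteration 3: no rows with parent in {11}; recursion stops.
SUM(lev) = 0 + 1 + 1 + 2 = 4.

4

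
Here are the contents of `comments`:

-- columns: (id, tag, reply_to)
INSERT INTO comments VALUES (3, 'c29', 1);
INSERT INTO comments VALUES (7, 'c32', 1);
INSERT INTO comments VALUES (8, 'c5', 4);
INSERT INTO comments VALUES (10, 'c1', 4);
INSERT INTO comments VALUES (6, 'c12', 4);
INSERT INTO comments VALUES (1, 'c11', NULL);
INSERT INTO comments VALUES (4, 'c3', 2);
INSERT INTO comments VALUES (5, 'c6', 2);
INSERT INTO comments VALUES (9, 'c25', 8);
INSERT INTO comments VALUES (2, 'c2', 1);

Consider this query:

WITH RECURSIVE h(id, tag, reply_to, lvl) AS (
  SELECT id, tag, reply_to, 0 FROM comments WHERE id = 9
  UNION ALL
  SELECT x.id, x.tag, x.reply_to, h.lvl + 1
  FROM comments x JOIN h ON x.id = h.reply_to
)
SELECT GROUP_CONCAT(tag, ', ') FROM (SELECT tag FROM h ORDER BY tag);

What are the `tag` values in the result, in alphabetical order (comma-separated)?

c11, c2, c25, c3, c5

Base: id=9 (c25), reply_to=8, lvl 0.
Iteration 1: join on id=8 -> c5 (id 8, reply_to=4, lvl 1).
Iteration 2: join on id=4 -> c3 (id 4, reply_to=2, lvl 2).
Iteration 3: join on id=2 -> c2 (id 2, reply_to=1, lvl 3).
Iteration 4: join on id=1 -> c11 (id 1, reply_to=NULL, lvl 4).
Iteration 5: reply_to is NULL; no match; recursion stops.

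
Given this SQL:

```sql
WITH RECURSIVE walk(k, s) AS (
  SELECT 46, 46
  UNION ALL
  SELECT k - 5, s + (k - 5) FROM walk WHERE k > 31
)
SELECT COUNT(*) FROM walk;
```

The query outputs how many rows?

Base: k=46, s=46.
Iteration 1: 46 > 31 holds -> k = 46 - 5 = 41, s = 46 + 41 = 87.
Iteration 2: 41 > 31 holds -> k = 41 - 5 = 36, s = 87 + 36 = 123.
Iteration 3: 36 > 31 holds -> k = 36 - 5 = 31, s = 123 + 31 = 154.
Iteration 4: 31 > 31 fails; recursion stops.
Total rows emitted: 4.

4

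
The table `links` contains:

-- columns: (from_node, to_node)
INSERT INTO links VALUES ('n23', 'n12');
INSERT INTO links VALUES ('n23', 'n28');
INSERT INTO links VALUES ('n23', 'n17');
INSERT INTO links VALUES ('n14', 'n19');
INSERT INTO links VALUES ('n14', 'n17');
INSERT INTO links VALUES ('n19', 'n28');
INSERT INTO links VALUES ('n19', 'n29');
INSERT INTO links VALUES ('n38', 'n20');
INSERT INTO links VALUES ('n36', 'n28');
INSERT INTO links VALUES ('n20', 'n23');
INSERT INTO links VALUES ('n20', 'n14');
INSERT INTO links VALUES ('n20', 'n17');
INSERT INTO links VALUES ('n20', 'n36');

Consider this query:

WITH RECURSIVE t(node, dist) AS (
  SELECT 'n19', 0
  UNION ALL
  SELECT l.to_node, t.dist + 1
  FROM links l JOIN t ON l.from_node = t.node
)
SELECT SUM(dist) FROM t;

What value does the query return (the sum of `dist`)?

2

Base: (n19, dist=0).
Iteration 1: edges from {n19} -> (n28, dist=1), (n29, dist=1).
Iteration 2: no outgoing edges from {n28,n29}; recursion stops.
SUM(dist) = 0 + 1 + 1 = 2.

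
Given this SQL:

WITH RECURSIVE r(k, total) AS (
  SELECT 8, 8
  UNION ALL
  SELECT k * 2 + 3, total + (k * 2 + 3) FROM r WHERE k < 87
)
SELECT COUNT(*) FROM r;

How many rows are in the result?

5

Base: k=8, total=8.
Iteration 1: 8 < 87 holds -> k = 8 * 2 + 3 = 19, total = 8 + 19 = 27.
Iteration 2: 19 < 87 holds -> k = 19 * 2 + 3 = 41, total = 27 + 41 = 68.
Iteration 3: 41 < 87 holds -> k = 41 * 2 + 3 = 85, total = 68 + 85 = 153.
Iteration 4: 85 < 87 holds -> k = 85 * 2 + 3 = 173, total = 153 + 173 = 326.
Iteration 5: 173 < 87 fails; recursion stops.
Total rows emitted: 5.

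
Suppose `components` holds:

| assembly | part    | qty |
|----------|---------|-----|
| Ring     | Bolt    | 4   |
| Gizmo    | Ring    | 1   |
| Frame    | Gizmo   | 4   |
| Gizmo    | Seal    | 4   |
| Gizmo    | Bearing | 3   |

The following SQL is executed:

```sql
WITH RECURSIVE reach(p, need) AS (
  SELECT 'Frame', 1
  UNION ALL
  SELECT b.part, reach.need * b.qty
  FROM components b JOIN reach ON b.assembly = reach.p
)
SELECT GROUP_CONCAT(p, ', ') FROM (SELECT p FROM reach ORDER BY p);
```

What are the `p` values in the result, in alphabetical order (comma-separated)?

Bearing, Bolt, Frame, Gizmo, Ring, Seal

Base: (Frame, need=1).
Iteration 1: components of {Frame} -> Gizmo = 1*4 = 4.
Iteration 2: components of {Gizmo} -> Bearing = 4*3 = 12, Ring = 4*1 = 4, Seal = 4*4 = 16.
Iteration 3: components of {Bearing,Ring,Seal} -> Bolt = 4*4 = 16.
Iteration 4: no further components; recursion stops.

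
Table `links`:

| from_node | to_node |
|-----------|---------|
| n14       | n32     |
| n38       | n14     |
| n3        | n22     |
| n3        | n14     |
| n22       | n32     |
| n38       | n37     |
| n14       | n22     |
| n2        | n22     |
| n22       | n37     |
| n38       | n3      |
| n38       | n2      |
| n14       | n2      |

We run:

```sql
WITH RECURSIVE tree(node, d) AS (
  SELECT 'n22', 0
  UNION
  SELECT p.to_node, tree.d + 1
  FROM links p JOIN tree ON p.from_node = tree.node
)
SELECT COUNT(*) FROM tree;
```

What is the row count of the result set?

Base: (n22, d=0).
Iteration 1: edges from {n22} -> (n32, d=1), (n37, d=1).
Iteration 2: no outgoing edges from {n32,n37}; recursion stops.
Total rows emitted: 3.

3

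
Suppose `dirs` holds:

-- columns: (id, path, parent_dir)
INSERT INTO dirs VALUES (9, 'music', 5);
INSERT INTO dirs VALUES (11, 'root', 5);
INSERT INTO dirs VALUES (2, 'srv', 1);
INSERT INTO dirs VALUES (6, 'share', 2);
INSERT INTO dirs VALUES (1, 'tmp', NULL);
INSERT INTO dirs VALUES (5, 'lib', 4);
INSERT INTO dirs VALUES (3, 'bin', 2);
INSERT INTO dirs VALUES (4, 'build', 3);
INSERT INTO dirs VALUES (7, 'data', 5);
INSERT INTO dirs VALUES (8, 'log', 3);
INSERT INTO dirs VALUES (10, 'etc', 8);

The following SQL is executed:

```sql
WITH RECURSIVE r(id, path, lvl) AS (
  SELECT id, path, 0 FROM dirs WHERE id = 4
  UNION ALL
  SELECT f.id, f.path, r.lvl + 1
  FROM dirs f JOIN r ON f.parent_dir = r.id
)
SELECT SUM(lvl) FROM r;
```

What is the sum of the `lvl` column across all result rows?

7

Base: id=4 (build) at lvl 0.
Iteration 1: rows with parent_dir in {4} -> lib (id 5, lvl 1).
Iteration 2: rows with parent_dir in {5} -> data (id 7, lvl 2), music (id 9, lvl 2), root (id 11, lvl 2).
Iteration 3: no rows with parent_dir in {7,9,11}; recursion stops.
SUM(lvl) = 0 + 1 + 2 + 2 + 2 = 7.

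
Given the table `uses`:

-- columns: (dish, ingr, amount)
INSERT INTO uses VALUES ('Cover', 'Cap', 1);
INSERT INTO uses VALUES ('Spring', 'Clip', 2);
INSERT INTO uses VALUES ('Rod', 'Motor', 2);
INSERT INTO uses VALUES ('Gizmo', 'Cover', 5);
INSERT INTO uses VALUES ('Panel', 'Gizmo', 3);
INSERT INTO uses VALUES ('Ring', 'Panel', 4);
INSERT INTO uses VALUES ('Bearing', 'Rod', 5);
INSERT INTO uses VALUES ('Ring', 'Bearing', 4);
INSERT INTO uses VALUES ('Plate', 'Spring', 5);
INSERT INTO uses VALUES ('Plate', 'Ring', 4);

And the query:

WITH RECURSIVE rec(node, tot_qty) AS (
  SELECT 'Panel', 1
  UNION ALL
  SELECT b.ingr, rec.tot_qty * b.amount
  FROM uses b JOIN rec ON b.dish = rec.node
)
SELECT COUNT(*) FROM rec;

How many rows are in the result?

4

Base: (Panel, tot_qty=1).
Iteration 1: components of {Panel} -> Gizmo = 1*3 = 3.
Iteration 2: components of {Gizmo} -> Cover = 3*5 = 15.
Iteration 3: components of {Cover} -> Cap = 15*1 = 15.
Iteration 4: no further components; recursion stops.
Total rows emitted: 4.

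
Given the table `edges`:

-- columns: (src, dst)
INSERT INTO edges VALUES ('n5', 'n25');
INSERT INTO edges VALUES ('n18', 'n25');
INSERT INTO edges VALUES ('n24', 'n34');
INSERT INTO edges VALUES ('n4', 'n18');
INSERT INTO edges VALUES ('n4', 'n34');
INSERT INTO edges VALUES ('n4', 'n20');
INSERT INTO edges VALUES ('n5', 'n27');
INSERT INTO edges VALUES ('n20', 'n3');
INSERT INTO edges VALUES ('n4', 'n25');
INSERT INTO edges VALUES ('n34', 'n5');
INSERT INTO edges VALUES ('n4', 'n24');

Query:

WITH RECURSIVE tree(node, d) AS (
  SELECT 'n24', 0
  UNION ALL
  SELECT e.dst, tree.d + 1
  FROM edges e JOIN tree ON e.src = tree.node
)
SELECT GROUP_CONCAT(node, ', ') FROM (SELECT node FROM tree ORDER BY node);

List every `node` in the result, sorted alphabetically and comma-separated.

Base: (n24, d=0).
Iteration 1: edges from {n24} -> (n34, d=1).
Iteration 2: edges from {n34} -> (n5, d=2).
Iteration 3: edges from {n5} -> (n25, d=3), (n27, d=3).
Iteration 4: no outgoing edges from {n25,n27}; recursion stops.

n24, n25, n27, n34, n5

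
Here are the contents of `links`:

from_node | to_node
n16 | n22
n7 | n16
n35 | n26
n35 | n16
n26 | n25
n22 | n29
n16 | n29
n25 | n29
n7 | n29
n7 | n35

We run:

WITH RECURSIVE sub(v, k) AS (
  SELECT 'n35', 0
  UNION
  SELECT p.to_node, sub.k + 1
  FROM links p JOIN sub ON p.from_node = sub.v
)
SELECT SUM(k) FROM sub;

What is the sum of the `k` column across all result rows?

Base: (n35, k=0).
Iteration 1: edges from {n35} -> (n16, k=1), (n26, k=1).
Iteration 2: edges from {n16,n26} -> (n22, k=2), (n25, k=2), (n29, k=2).
Iteration 3: edges from {n22,n25,n29} -> (n29, k=3). [UNION drops 1 duplicate row(s)]
Iteration 4: no outgoing edges from {n29}; recursion stops.
SUM(k) = 0 + 1 + 1 + 2 + 2 + 2 + 3 = 11.

11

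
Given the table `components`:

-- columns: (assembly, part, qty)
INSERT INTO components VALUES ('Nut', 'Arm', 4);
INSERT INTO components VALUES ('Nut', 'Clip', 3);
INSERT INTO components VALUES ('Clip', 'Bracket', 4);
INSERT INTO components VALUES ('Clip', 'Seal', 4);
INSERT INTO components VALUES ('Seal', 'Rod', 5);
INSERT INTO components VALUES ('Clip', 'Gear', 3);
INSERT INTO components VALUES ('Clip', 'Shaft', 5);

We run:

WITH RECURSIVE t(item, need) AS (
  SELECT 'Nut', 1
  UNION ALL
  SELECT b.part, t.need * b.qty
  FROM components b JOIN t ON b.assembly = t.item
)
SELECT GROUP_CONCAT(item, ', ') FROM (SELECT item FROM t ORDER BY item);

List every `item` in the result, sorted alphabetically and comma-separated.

Arm, Bracket, Clip, Gear, Nut, Rod, Seal, Shaft

Base: (Nut, need=1).
Iteration 1: components of {Nut} -> Arm = 1*4 = 4, Clip = 1*3 = 3.
Iteration 2: components of {Arm,Clip} -> Bracket = 3*4 = 12, Gear = 3*3 = 9, Seal = 3*4 = 12, Shaft = 3*5 = 15.
Iteration 3: components of {Bracket,Gear,Seal,Shaft} -> Rod = 12*5 = 60.
Iteration 4: no further components; recursion stops.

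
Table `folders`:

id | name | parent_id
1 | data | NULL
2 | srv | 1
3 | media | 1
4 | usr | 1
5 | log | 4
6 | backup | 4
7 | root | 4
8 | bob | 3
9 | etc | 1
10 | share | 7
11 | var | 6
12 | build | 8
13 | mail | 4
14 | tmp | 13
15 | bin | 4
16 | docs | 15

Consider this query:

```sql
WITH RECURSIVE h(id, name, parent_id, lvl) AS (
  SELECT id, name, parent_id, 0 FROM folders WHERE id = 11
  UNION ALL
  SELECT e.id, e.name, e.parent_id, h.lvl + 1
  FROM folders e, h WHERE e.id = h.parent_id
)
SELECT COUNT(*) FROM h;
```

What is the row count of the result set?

4

Base: id=11 (var), parent_id=6, lvl 0.
Iteration 1: join on id=6 -> backup (id 6, parent_id=4, lvl 1).
Iteration 2: join on id=4 -> usr (id 4, parent_id=1, lvl 2).
Iteration 3: join on id=1 -> data (id 1, parent_id=NULL, lvl 3).
Iteration 4: parent_id is NULL; no match; recursion stops.
Total rows emitted: 4.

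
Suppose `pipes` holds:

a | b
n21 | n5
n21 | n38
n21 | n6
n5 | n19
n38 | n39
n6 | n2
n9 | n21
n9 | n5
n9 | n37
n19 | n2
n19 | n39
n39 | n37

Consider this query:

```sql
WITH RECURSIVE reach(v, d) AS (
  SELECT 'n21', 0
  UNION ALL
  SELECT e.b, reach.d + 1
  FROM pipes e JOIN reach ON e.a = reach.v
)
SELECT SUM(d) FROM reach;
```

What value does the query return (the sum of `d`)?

22

Base: (n21, d=0).
Iteration 1: edges from {n21} -> (n38, d=1), (n5, d=1), (n6, d=1).
Iteration 2: edges from {n38,n5,n6} -> (n19, d=2), (n2, d=2), (n39, d=2).
Iteration 3: edges from {n19,n2,n39} -> (n2, d=3), (n37, d=3), (n39, d=3).
Iteration 4: edges from {n2,n37,n39} -> (n37, d=4).
Iteration 5: no outgoing edges from {n37}; recursion stops.
SUM(d) = 0 + 1 + 1 + 1 + 2 + 2 + 2 + 3 + 3 + 3 + 4 = 22.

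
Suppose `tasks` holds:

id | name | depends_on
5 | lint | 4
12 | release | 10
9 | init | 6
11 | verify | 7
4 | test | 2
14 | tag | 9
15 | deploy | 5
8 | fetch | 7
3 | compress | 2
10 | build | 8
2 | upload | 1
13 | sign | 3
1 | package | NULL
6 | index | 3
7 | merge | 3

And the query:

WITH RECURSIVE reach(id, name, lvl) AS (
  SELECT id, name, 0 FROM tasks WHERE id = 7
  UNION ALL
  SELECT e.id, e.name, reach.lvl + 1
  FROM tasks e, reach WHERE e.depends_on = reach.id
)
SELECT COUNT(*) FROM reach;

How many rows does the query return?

5

Base: id=7 (merge) at lvl 0.
Iteration 1: rows with depends_on in {7} -> fetch (id 8, lvl 1), verify (id 11, lvl 1).
Iteration 2: rows with depends_on in {8,11} -> build (id 10, lvl 2).
Iteration 3: rows with depends_on in {10} -> release (id 12, lvl 3).
Iteration 4: no rows with depends_on in {12}; recursion stops.
Total rows emitted: 5.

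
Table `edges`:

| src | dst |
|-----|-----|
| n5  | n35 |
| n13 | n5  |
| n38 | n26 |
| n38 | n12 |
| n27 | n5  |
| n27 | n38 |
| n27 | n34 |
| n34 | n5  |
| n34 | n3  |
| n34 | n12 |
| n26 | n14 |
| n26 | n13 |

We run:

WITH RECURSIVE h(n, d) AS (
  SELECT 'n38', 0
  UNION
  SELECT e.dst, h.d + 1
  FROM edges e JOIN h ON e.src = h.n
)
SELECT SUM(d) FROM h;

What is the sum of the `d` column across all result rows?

13

Base: (n38, d=0).
Iteration 1: edges from {n38} -> (n12, d=1), (n26, d=1).
Iteration 2: edges from {n12,n26} -> (n13, d=2), (n14, d=2).
Iteration 3: edges from {n13,n14} -> (n5, d=3).
Iteration 4: edges from {n5} -> (n35, d=4).
Iteration 5: no outgoing edges from {n35}; recursion stops.
SUM(d) = 0 + 1 + 1 + 2 + 2 + 3 + 4 = 13.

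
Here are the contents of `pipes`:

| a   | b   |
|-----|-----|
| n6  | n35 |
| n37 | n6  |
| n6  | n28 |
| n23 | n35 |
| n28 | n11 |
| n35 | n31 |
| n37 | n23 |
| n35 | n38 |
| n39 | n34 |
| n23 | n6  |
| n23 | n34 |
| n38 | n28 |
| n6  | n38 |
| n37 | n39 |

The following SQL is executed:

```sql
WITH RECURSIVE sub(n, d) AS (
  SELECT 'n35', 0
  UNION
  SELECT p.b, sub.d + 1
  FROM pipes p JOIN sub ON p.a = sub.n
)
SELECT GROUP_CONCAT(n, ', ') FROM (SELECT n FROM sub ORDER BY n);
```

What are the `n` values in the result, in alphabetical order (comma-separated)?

Base: (n35, d=0).
Iteration 1: edges from {n35} -> (n31, d=1), (n38, d=1).
Iteration 2: edges from {n31,n38} -> (n28, d=2).
Iteration 3: edges from {n28} -> (n11, d=3).
Iteration 4: no outgoing edges from {n11}; recursion stops.

n11, n28, n31, n35, n38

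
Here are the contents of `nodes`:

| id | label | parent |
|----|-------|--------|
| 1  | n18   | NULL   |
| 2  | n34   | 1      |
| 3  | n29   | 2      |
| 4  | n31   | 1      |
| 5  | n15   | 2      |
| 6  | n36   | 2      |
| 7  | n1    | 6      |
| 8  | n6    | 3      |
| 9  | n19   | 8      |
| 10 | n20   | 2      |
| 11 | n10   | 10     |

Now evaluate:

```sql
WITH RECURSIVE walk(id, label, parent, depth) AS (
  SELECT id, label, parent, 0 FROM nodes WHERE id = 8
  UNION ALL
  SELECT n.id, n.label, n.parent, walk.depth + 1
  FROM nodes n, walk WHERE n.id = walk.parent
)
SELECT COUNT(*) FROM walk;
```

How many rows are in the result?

Base: id=8 (n6), parent=3, depth 0.
Iteration 1: join on id=3 -> n29 (id 3, parent=2, depth 1).
Iteration 2: join on id=2 -> n34 (id 2, parent=1, depth 2).
Iteration 3: join on id=1 -> n18 (id 1, parent=NULL, depth 3).
Iteration 4: parent is NULL; no match; recursion stops.
Total rows emitted: 4.

4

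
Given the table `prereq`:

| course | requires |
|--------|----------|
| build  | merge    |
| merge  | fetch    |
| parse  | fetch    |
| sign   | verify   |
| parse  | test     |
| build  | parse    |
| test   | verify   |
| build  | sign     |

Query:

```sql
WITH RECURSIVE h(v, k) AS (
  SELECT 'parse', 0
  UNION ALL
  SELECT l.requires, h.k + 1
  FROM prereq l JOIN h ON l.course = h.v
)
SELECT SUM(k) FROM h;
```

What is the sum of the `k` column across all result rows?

Base: (parse, k=0).
Iteration 1: edges from {parse} -> (fetch, k=1), (test, k=1).
Iteration 2: edges from {fetch,test} -> (verify, k=2).
Iteration 3: no outgoing edges from {verify}; recursion stops.
SUM(k) = 0 + 1 + 1 + 2 = 4.

4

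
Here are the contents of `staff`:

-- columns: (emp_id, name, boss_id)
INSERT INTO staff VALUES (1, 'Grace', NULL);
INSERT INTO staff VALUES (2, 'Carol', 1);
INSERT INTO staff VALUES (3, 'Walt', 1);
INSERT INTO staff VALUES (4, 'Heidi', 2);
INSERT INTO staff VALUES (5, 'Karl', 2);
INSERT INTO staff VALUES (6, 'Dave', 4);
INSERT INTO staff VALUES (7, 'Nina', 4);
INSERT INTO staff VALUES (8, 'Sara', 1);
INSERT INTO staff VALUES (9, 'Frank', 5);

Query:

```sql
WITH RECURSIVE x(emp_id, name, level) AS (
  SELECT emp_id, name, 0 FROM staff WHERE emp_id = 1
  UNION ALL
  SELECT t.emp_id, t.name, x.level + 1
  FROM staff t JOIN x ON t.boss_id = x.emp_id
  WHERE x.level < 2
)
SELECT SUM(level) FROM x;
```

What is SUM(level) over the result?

Base: emp_id=1 (Grace) at level 0.
Iteration 1: rows with boss_id in {1} -> Carol (id 2, level 1), Walt (id 3, level 1), Sara (id 8, level 1).
Iteration 2: rows with boss_id in {2,3,8} -> Heidi (id 4, level 2), Karl (id 5, level 2).
Iteration 3: level < 2 fails for all current rows; recursion stops.
SUM(level) = 0 + 1 + 1 + 1 + 2 + 2 = 7.

7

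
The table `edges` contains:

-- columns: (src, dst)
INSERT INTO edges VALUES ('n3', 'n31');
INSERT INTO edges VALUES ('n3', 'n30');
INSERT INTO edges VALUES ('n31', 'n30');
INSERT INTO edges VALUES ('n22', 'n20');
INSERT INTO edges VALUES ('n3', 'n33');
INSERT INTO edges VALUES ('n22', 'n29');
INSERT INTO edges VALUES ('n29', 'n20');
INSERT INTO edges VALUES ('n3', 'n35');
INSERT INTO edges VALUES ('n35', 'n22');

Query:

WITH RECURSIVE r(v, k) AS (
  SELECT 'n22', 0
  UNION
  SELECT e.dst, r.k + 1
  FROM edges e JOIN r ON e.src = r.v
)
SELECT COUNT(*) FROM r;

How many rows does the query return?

4

Base: (n22, k=0).
Iteration 1: edges from {n22} -> (n20, k=1), (n29, k=1).
Iteration 2: edges from {n20,n29} -> (n20, k=2).
Iteration 3: no outgoing edges from {n20}; recursion stops.
Total rows emitted: 4.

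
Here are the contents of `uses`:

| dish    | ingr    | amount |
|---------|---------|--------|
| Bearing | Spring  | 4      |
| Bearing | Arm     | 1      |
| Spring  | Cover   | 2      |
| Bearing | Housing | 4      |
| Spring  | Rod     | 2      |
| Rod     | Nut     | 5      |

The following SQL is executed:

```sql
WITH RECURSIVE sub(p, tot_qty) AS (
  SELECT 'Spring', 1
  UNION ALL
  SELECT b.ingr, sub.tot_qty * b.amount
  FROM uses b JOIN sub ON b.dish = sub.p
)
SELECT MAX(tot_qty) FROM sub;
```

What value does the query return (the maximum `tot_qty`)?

Base: (Spring, tot_qty=1).
Iteration 1: components of {Spring} -> Cover = 1*2 = 2, Rod = 1*2 = 2.
Iteration 2: components of {Cover,Rod} -> Nut = 2*5 = 10.
Iteration 3: no further components; recursion stops.
tot_qty values: 1, 2, 2, 10; the maximum is 10.

10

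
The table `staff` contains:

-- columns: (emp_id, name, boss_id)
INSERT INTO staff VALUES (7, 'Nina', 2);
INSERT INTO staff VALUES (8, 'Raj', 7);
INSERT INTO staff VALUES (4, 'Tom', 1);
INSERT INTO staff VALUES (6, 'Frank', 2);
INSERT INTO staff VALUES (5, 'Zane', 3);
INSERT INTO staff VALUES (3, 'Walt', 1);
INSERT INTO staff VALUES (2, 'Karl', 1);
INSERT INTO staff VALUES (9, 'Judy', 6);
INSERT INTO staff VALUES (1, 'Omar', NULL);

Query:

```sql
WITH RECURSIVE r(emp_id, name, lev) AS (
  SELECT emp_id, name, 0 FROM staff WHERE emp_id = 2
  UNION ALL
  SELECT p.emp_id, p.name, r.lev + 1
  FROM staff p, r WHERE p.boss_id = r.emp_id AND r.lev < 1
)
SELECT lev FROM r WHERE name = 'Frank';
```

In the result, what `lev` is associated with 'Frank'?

1

Base: emp_id=2 (Karl) at lev 0.
Iteration 1: rows with boss_id in {2} -> Frank (id 6, lev 1), Nina (id 7, lev 1).
Iteration 2: lev < 1 fails for all current rows; recursion stops.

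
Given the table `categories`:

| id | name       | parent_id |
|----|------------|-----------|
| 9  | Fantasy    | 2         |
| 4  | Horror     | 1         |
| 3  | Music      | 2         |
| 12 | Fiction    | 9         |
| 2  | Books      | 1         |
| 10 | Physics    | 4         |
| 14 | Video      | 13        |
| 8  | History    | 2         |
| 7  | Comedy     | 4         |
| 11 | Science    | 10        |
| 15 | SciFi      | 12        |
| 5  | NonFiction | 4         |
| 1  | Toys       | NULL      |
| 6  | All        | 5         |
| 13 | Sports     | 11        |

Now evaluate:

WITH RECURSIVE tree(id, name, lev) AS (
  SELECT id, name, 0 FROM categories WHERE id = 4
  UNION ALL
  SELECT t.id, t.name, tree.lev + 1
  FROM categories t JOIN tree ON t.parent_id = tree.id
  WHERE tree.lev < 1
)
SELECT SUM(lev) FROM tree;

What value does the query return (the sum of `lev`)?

3

Base: id=4 (Horror) at lev 0.
Iteration 1: rows with parent_id in {4} -> NonFiction (id 5, lev 1), Comedy (id 7, lev 1), Physics (id 10, lev 1).
Iteration 2: lev < 1 fails for all current rows; recursion stops.
SUM(lev) = 0 + 1 + 1 + 1 = 3.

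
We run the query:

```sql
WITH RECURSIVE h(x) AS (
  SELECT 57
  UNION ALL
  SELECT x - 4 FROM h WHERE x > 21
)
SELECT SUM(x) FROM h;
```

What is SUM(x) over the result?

390

Base: x=57.
Iteration 1: 57 > 21 holds -> x = 57 - 4 = 53.
Iteration 2: 53 > 21 holds -> x = 53 - 4 = 49.
Iteration 3: 49 > 21 holds -> x = 49 - 4 = 45.
Iteration 4: 45 > 21 holds -> x = 45 - 4 = 41.
Iteration 5: 41 > 21 holds -> x = 41 - 4 = 37.
Iteration 6: 37 > 21 holds -> x = 37 - 4 = 33.
Iteration 7: 33 > 21 holds -> x = 33 - 4 = 29.
Iteration 8: 29 > 21 holds -> x = 29 - 4 = 25.
Iteration 9: 25 > 21 holds -> x = 25 - 4 = 21.
Iteration 10: 21 > 21 fails; recursion stops.
SUM(x) = 57 + 53 + 49 + 45 + 41 + 37 + 33 + 29 + 25 + 21 = 390.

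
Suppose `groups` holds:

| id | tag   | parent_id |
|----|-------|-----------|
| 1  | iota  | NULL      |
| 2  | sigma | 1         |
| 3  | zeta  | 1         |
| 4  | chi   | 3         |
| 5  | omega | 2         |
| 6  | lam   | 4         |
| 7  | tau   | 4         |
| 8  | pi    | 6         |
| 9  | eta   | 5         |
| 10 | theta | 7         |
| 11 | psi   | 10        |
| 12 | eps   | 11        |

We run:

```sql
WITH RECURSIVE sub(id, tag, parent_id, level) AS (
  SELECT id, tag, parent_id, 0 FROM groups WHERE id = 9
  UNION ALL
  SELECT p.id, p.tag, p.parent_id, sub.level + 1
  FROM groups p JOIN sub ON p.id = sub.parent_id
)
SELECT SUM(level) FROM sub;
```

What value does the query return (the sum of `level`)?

Base: id=9 (eta), parent_id=5, level 0.
Iteration 1: join on id=5 -> omega (id 5, parent_id=2, level 1).
Iteration 2: join on id=2 -> sigma (id 2, parent_id=1, level 2).
Iteration 3: join on id=1 -> iota (id 1, parent_id=NULL, level 3).
Iteration 4: parent_id is NULL; no match; recursion stops.
SUM(level) = 0 + 1 + 2 + 3 = 6.

6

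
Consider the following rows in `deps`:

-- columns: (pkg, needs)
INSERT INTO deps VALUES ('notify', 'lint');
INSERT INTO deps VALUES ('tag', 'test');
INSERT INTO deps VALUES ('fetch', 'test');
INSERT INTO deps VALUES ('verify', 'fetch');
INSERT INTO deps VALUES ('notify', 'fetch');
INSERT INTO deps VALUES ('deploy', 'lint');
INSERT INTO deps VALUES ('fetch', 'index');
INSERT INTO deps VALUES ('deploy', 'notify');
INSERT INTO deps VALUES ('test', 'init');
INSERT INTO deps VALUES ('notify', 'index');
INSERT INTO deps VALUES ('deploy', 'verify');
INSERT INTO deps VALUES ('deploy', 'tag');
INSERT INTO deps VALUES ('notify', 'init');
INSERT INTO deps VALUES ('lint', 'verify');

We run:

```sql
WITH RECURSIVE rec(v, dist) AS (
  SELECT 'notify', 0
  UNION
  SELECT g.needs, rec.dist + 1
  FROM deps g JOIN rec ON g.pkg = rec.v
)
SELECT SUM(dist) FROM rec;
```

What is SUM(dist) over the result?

29

Base: (notify, dist=0).
Iteration 1: edges from {notify} -> (fetch, dist=1), (index, dist=1), (init, dist=1), (lint, dist=1).
Iteration 2: edges from {fetch,index,init,lint} -> (index, dist=2), (test, dist=2), (verify, dist=2).
Iteration 3: edges from {index,test,verify} -> (fetch, dist=3), (init, dist=3).
Iteration 4: edges from {fetch,init} -> (index, dist=4), (test, dist=4).
Iteration 5: edges from {index,test} -> (init, dist=5).
Iteration 6: no outgoing edges from {init}; recursion stops.
SUM(dist) = 0 + 1 + 1 + 1 + 1 + 2 + 2 + 2 + 3 + 3 + 4 + 4 + 5 = 29.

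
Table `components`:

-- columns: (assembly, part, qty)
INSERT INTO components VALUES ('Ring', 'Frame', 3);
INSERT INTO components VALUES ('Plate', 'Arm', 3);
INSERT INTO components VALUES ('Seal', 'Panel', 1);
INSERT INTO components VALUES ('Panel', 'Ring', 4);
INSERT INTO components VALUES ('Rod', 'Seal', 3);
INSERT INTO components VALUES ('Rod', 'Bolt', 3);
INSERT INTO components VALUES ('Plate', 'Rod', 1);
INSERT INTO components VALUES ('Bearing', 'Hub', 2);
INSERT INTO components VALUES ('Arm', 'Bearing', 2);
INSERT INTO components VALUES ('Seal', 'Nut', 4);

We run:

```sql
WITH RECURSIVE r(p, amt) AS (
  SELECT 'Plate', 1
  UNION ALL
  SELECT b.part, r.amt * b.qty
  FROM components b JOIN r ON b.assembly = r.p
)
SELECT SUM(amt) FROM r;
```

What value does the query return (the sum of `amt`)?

92

Base: (Plate, amt=1).
Iteration 1: components of {Plate} -> Arm = 1*3 = 3, Rod = 1*1 = 1.
Iteration 2: components of {Arm,Rod} -> Bearing = 3*2 = 6, Bolt = 1*3 = 3, Seal = 1*3 = 3.
Iteration 3: components of {Bearing,Bolt,Seal} -> Hub = 6*2 = 12, Nut = 3*4 = 12, Panel = 3*1 = 3.
Iteration 4: components of {Hub,Nut,Panel} -> Ring = 3*4 = 12.
Iteration 5: components of {Ring} -> Frame = 12*3 = 36.
Iteration 6: no further components; recursion stops.
SUM(amt) = 1 + 3 + 1 + 6 + 3 + 3 + 12 + 12 + 3 + 12 + 36 = 92.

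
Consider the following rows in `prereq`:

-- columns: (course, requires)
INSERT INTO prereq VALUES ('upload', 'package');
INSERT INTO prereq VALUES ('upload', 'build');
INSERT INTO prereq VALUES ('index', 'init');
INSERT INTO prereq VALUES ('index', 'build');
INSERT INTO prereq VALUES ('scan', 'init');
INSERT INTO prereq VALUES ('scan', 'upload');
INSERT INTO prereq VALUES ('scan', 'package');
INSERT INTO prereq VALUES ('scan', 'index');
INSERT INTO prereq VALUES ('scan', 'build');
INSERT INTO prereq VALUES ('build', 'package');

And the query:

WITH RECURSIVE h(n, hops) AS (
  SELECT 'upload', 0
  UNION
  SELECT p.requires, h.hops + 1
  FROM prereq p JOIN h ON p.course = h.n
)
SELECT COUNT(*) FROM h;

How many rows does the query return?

4

Base: (upload, hops=0).
Iteration 1: edges from {upload} -> (build, hops=1), (package, hops=1).
Iteration 2: edges from {build,package} -> (package, hops=2).
Iteration 3: no outgoing edges from {package}; recursion stops.
Total rows emitted: 4.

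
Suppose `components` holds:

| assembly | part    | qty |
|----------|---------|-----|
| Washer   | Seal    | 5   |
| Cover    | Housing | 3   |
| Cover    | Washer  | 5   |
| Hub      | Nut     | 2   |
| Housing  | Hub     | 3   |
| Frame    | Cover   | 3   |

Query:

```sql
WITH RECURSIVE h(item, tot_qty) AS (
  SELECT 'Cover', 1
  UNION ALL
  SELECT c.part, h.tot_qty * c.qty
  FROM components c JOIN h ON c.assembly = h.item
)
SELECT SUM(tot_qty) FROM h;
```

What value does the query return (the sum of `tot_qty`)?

Base: (Cover, tot_qty=1).
Iteration 1: components of {Cover} -> Housing = 1*3 = 3, Washer = 1*5 = 5.
Iteration 2: components of {Housing,Washer} -> Hub = 3*3 = 9, Seal = 5*5 = 25.
Iteration 3: components of {Hub,Seal} -> Nut = 9*2 = 18.
Iteration 4: no further components; recursion stops.
SUM(tot_qty) = 1 + 3 + 5 + 9 + 25 + 18 = 61.

61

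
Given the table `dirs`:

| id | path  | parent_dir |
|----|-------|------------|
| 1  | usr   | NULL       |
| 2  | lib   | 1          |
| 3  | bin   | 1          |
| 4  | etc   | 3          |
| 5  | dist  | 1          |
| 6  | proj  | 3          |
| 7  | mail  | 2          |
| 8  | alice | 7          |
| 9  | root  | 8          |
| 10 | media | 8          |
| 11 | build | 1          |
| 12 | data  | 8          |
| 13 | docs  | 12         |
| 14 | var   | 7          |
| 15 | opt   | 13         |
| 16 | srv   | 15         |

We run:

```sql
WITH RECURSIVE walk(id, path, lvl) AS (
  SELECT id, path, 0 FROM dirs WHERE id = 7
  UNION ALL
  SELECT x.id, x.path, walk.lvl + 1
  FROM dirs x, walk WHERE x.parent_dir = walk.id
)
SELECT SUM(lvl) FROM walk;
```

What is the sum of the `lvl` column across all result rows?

20

Base: id=7 (mail) at lvl 0.
Iteration 1: rows with parent_dir in {7} -> alice (id 8, lvl 1), var (id 14, lvl 1).
Iteration 2: rows with parent_dir in {8,14} -> root (id 9, lvl 2), media (id 10, lvl 2), data (id 12, lvl 2).
Iteration 3: rows with parent_dir in {9,10,12} -> docs (id 13, lvl 3).
Iteration 4: rows with parent_dir in {13} -> opt (id 15, lvl 4).
Iteration 5: rows with parent_dir in {15} -> srv (id 16, lvl 5).
Iteration 6: no rows with parent_dir in {16}; recursion stops.
SUM(lvl) = 0 + 1 + 1 + 2 + 2 + 2 + 3 + 4 + 5 = 20.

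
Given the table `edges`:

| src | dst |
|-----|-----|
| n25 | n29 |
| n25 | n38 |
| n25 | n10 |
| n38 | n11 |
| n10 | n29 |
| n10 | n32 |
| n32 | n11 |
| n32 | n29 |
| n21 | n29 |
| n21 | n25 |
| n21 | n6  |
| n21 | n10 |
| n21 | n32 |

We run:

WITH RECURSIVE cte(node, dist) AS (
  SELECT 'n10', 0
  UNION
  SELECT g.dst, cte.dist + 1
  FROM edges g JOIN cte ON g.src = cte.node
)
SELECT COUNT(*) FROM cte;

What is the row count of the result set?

Base: (n10, dist=0).
Iteration 1: edges from {n10} -> (n29, dist=1), (n32, dist=1).
Iteration 2: edges from {n29,n32} -> (n11, dist=2), (n29, dist=2).
Iteration 3: no outgoing edges from {n11,n29}; recursion stops.
Total rows emitted: 5.

5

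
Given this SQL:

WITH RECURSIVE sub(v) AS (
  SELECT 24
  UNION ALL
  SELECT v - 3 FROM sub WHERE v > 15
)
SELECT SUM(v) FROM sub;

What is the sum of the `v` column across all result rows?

Base: v=24.
Iteration 1: 24 > 15 holds -> v = 24 - 3 = 21.
Iteration 2: 21 > 15 holds -> v = 21 - 3 = 18.
Iteration 3: 18 > 15 holds -> v = 18 - 3 = 15.
Iteration 4: 15 > 15 fails; recursion stops.
SUM(v) = 24 + 21 + 18 + 15 = 78.

78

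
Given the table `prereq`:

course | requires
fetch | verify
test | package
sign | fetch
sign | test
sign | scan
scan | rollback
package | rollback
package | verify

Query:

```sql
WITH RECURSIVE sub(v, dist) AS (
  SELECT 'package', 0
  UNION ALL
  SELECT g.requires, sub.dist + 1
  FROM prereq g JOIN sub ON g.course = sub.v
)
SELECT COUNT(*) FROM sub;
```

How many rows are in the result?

3

Base: (package, dist=0).
Iteration 1: edges from {package} -> (rollback, dist=1), (verify, dist=1).
Iteration 2: no outgoing edges from {rollback,verify}; recursion stops.
Total rows emitted: 3.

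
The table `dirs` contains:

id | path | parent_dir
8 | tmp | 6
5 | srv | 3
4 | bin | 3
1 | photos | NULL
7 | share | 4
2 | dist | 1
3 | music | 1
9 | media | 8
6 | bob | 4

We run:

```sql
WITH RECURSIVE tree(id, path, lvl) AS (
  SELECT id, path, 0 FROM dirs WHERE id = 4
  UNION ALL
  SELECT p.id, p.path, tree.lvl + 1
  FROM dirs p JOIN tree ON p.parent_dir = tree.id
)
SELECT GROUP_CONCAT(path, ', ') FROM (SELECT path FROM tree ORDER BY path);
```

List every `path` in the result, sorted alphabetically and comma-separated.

Base: id=4 (bin) at lvl 0.
Iteration 1: rows with parent_dir in {4} -> bob (id 6, lvl 1), share (id 7, lvl 1).
Iteration 2: rows with parent_dir in {6,7} -> tmp (id 8, lvl 2).
Iteration 3: rows with parent_dir in {8} -> media (id 9, lvl 3).
Iteration 4: no rows with parent_dir in {9}; recursion stops.

bin, bob, media, share, tmp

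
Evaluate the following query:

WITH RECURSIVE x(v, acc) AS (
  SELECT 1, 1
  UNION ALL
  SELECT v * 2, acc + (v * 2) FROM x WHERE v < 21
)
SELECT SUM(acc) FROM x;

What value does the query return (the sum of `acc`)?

Base: v=1, acc=1.
Iteration 1: 1 < 21 holds -> v = 1 * 2 = 2, acc = 1 + 2 = 3.
Iteration 2: 2 < 21 holds -> v = 2 * 2 = 4, acc = 3 + 4 = 7.
Iteration 3: 4 < 21 holds -> v = 4 * 2 = 8, acc = 7 + 8 = 15.
Iteration 4: 8 < 21 holds -> v = 8 * 2 = 16, acc = 15 + 16 = 31.
Iteration 5: 16 < 21 holds -> v = 16 * 2 = 32, acc = 31 + 32 = 63.
Iteration 6: 32 < 21 fails; recursion stops.
SUM(acc) = 1 + 3 + 7 + 15 + 31 + 63 = 120.

120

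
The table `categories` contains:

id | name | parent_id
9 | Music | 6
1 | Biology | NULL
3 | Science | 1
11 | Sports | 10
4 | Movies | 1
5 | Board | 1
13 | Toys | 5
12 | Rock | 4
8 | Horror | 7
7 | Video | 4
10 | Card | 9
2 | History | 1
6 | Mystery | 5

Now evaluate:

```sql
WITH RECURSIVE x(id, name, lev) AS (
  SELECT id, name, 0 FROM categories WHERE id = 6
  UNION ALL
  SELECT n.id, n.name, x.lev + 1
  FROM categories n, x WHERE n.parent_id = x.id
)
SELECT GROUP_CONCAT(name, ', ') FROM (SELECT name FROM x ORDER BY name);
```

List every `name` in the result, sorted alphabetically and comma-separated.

Base: id=6 (Mystery) at lev 0.
Iteration 1: rows with parent_id in {6} -> Music (id 9, lev 1).
Iteration 2: rows with parent_id in {9} -> Card (id 10, lev 2).
Iteration 3: rows with parent_id in {10} -> Sports (id 11, lev 3).
Iteration 4: no rows with parent_id in {11}; recursion stops.

Card, Music, Mystery, Sports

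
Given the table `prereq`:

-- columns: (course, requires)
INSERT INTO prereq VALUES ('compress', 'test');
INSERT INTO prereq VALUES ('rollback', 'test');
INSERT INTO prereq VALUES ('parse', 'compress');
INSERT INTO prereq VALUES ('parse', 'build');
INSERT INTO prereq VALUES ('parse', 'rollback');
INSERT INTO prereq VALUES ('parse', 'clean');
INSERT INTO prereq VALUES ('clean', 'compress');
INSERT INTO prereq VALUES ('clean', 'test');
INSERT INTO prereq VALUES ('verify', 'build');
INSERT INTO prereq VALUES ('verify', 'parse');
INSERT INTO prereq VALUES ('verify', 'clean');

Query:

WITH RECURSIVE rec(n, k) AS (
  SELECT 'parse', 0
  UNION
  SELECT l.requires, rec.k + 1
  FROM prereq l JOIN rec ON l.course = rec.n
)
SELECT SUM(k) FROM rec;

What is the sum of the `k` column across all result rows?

Base: (parse, k=0).
Iteration 1: edges from {parse} -> (build, k=1), (clean, k=1), (compress, k=1), (rollback, k=1).
Iteration 2: edges from {build,clean,compress,rollback} -> (compress, k=2), (test, k=2). [UNION drops 2 duplicate row(s)]
Iteration 3: edges from {compress,test} -> (test, k=3).
Iteration 4: no outgoing edges from {test}; recursion stops.
SUM(k) = 0 + 1 + 1 + 1 + 1 + 2 + 2 + 3 = 11.

11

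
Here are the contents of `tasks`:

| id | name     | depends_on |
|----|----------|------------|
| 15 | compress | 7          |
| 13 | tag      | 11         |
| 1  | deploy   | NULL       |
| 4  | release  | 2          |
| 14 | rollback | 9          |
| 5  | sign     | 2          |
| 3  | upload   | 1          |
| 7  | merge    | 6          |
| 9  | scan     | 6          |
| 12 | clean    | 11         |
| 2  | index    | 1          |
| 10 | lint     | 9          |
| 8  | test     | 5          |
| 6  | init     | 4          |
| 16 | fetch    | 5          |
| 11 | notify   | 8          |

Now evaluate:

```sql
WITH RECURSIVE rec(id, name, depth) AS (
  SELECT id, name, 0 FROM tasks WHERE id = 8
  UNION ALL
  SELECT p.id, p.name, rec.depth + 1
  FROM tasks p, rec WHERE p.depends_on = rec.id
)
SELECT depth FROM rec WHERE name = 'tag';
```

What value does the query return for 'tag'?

2

Base: id=8 (test) at depth 0.
Iteration 1: rows with depends_on in {8} -> notify (id 11, depth 1).
Iteration 2: rows with depends_on in {11} -> clean (id 12, depth 2), tag (id 13, depth 2).
Iteration 3: no rows with depends_on in {12,13}; recursion stops.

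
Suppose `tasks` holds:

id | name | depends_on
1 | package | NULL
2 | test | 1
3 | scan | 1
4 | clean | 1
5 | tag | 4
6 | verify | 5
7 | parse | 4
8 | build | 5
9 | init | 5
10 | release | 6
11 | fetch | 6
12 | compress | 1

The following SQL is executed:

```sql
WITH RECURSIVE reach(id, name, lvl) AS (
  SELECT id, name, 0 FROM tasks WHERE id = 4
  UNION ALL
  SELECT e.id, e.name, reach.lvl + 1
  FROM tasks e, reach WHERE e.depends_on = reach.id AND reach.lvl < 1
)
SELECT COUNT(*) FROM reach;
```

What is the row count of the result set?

3

Base: id=4 (clean) at lvl 0.
Iteration 1: rows with depends_on in {4} -> tag (id 5, lvl 1), parse (id 7, lvl 1).
Iteration 2: lvl < 1 fails for all current rows; recursion stops.
Total rows emitted: 3.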